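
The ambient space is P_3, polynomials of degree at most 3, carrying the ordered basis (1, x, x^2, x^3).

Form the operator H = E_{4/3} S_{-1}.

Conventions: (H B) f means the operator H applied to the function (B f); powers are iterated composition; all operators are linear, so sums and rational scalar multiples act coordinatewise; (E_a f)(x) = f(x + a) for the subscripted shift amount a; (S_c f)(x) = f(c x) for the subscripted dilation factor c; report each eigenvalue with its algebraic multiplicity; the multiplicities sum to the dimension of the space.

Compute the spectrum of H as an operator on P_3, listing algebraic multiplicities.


λ = -1 (multiplicity 2), λ = 1 (multiplicity 2)

image of 1: 1
image of x: -x - 4/3
image of x^2: x^2 + (8/3)x + 16/9
image of x^3: -x^3 - 4x^2 - (16/3)x - 64/27
the matrix is upper triangular; its diagonal is (1, -1, 1, -1)
for a triangular matrix the eigenvalues are the diagonal entries, with algebraic multiplicity their repetition count


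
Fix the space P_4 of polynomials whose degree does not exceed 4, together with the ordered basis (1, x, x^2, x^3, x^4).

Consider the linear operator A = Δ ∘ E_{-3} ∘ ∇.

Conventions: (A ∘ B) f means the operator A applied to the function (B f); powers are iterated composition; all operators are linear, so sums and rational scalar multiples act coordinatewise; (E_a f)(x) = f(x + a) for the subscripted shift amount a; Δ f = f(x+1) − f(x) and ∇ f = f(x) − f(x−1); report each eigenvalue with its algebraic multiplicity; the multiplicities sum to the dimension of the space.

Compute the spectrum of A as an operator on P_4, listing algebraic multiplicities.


image of 1: 0
image of x: 0
image of x^2: 2
image of x^3: 6x - 18
image of x^4: 12x^2 - 72x + 110
the matrix is upper triangular; its diagonal is (0, 0, 0, 0, 0)
for a triangular matrix the eigenvalues are the diagonal entries, with algebraic multiplicity their repetition count

λ = 0 (multiplicity 5)


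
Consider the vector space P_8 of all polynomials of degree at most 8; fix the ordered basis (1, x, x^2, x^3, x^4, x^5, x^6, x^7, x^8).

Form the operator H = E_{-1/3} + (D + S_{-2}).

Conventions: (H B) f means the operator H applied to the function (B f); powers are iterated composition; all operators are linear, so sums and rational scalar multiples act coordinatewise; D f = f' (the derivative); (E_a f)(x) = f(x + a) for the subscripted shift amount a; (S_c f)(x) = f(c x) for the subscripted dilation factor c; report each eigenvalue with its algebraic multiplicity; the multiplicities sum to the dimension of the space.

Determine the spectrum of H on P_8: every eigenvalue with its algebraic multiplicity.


λ = -127 (multiplicity 1), λ = -31 (multiplicity 1), λ = -7 (multiplicity 1), λ = -1 (multiplicity 1), λ = 2 (multiplicity 1), λ = 5 (multiplicity 1), λ = 17 (multiplicity 1), λ = 65 (multiplicity 1), λ = 257 (multiplicity 1)

image of 1: 2
image of x: -x + 2/3
image of x^2: 5x^2 + (4/3)x + 1/9
image of x^3: -7x^3 + 2x^2 + (1/3)x - 1/27
image of x^4: 17x^4 + (8/3)x^3 + (2/3)x^2 - (4/27)x + 1/81
image of x^5: -31x^5 + (10/3)x^4 + (10/9)x^3 - (10/27)x^2 + (5/81)x - 1/243
image of x^6: 65x^6 + 4x^5 + (5/3)x^4 - (20/27)x^3 + (5/27)x^2 - (2/81)x + 1/729
image of x^7: -127x^7 + (14/3)x^6 + (7/3)x^5 - (35/27)x^4 + (35/81)x^3 - (7/81)x^2 + (7/729)x - 1/2187
image of x^8: 257x^8 + (16/3)x^7 + (28/9)x^6 - (56/27)x^5 + (70/81)x^4 - (56/243)x^3 + (28/729)x^2 - (8/2187)x + 1/6561
the matrix is upper triangular; its diagonal is (2, -1, 5, -7, 17, -31, 65, -127, 257)
for a triangular matrix the eigenvalues are the diagonal entries, with algebraic multiplicity their repetition count


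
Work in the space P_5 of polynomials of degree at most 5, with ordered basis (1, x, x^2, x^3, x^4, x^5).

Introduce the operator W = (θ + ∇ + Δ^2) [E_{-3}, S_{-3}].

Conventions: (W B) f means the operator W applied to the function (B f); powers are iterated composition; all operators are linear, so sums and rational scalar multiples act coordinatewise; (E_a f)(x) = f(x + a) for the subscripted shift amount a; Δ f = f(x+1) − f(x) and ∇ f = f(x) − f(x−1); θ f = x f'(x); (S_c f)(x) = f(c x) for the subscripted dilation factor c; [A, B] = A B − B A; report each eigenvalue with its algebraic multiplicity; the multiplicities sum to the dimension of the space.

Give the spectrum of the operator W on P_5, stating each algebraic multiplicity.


λ = 0 (multiplicity 6)

image of 1: 0
image of x: 0
image of x^2: -72x - 72
image of x^3: 648x^2 - 324
image of x^4: -3888x^3 + 3888x^2 - 5184x - 14256
image of x^5: 19440x^4 - 38880x^3 + 106920x^2 + 116640x - 102060
the matrix is upper triangular; its diagonal is (0, 0, 0, 0, 0, 0)
for a triangular matrix the eigenvalues are the diagonal entries, with algebraic multiplicity their repetition count


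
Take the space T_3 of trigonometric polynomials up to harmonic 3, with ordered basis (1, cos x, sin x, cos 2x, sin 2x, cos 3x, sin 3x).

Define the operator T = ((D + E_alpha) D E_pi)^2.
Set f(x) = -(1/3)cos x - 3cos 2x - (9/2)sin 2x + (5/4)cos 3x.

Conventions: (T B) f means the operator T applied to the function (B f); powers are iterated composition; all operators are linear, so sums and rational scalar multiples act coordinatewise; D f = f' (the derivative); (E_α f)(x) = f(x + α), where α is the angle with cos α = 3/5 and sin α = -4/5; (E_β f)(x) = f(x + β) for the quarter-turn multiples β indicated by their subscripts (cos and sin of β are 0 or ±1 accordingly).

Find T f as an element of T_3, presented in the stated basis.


E_pi f = (1/3)cos x - 3cos 2x - (9/2)sin 2x - (5/4)cos 3x
D E_pi f = -(1/3)sin x - 9cos 2x + 6sin 2x + (15/4)sin 3x
D D E_pi f = -(1/3)cos x + 12cos 2x + 18sin 2x + (45/4)cos 3x
E_alpha D E_pi f = (4/15)cos x - (1/5)sin x - (81/25)cos 2x - (258/25)sin 2x - (33/25)cos 3x - (351/100)sin 3x
(D + E_alpha) D E_pi f = -(1/15)cos x - (1/5)sin x + (219/25)cos 2x + (192/25)sin 2x + (993/100)cos 3x - (351/100)sin 3x
E_pi ((D + E_alpha) D E_pi) f = (1/15)cos x + (1/5)sin x + (219/25)cos 2x + (192/25)sin 2x - (993/100)cos 3x + (351/100)sin 3x
D E_pi ((D + E_alpha) D E_pi) f = (1/5)cos x - (1/15)sin x + (384/25)cos 2x - (438/25)sin 2x + (1053/100)cos 3x + (2979/100)sin 3x
D D E_pi ((D + E_alpha) D E_pi) f = -(1/15)cos x - (1/5)sin x - (876/25)cos 2x - (768/25)sin 2x + (8937/100)cos 3x - (3159/100)sin 3x
E_alpha D E_pi ((D + E_alpha) D E_pi) f = (13/75)cos x + (3/25)sin x + (7824/625)cos 2x + (12282/625)sin 2x - (254277/12500)cos 3x - (302211/12500)sin 3x
(D + E_alpha) D E_pi ((D + E_alpha) D E_pi) f = (8/75)cos x - (2/25)sin x - (14076/625)cos 2x - (6918/625)sin 2x + (215712/3125)cos 3x - (348543/6250)sin 3x

g(x) = (8/75)cos x - (2/25)sin x - (14076/625)cos 2x - (6918/625)sin 2x + (215712/3125)cos 3x - (348543/6250)sin 3x


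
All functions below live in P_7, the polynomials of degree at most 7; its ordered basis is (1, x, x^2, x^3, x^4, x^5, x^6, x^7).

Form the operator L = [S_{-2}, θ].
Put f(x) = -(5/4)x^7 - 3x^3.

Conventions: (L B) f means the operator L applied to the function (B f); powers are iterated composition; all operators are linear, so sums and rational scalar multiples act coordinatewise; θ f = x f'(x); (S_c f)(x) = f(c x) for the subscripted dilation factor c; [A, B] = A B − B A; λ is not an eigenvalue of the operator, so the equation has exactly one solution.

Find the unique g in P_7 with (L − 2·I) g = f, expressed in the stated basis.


g(x) = (5/8)x^7 + (3/2)x^3

write g with unknown coordinates in the stated basis and equate coefficients in (L − 2·I) g = f
solving from the highest basis element down gives g = (5/8)x^7 + (3/2)x^3
check: L g = 0
so L g − 2·g = -(5/4)x^7 - 3x^3 = f ✓


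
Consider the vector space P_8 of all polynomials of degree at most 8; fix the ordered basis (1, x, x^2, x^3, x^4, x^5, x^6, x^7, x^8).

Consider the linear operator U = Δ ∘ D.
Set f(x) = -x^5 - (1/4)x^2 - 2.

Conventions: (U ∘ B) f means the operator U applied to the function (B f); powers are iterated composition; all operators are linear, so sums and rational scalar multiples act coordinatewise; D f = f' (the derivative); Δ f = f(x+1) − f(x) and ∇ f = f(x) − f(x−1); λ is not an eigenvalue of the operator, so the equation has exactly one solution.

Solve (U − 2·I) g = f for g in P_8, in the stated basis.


write g with unknown coordinates in the stated basis and equate coefficients in (U − 2·I) g = f
solving from the highest basis element down gives g = (1/2)x^5 + 5x^3 + (61/8)x^2 + 20x + 139/8
check: U g = 10x^3 + 15x^2 + 40x + 131/4
so U g − 2·g = -x^5 - (1/4)x^2 - 2 = f ✓

the image equals g(x) = (1/2)x^5 + 5x^3 + (61/8)x^2 + 20x + 139/8


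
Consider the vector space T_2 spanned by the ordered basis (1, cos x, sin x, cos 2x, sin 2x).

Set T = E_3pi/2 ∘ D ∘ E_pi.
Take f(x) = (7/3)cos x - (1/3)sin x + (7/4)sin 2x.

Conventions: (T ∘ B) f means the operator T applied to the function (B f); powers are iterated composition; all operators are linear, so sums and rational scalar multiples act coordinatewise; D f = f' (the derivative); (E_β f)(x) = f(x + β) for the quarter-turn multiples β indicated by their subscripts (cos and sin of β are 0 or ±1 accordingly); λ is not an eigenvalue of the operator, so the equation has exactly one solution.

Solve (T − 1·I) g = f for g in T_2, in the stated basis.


the result is g(x) = -(7/6)cos x + (1/6)sin x + (7/10)cos 2x - (7/20)sin 2x

write g with unknown coordinates in the stated basis and equate coefficients in (T − 1·I) g = f
solving from the highest basis element down gives g = -(7/6)cos x + (1/6)sin x + (7/10)cos 2x - (7/20)sin 2x
check: T g = (7/6)cos x - (1/6)sin x + (7/10)cos 2x + (7/5)sin 2x
so T g − 1·g = (7/3)cos x - (1/3)sin x + (7/4)sin 2x = f ✓


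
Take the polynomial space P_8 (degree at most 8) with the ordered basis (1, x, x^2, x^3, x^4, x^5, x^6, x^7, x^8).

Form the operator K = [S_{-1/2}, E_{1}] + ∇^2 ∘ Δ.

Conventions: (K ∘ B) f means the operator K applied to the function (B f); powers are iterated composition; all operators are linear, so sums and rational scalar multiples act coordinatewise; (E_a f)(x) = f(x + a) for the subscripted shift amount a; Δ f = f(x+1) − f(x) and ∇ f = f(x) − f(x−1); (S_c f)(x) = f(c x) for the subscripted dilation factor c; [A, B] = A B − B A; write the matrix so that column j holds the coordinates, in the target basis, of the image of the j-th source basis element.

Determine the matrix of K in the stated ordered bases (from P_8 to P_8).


image of 1: 0
image of x: 3/2
image of x^2: -(3/2)x + 3/4
image of x^3: (9/8)x^2 - (9/8)x + 57/8
image of x^4: -(3/4)x^3 + (9/8)x^2 + (87/4)x - 177/16
image of x^5: (15/32)x^4 - (15/16)x^3 + (1005/16)x^2 - (1995/32)x + 993/32
image of x^6: -(9/32)x^5 + (45/64)x^4 + (1875/16)x^3 - (11295/64)x^2 + (5661/32)x - 3777/64
image of x^7: (21/128)x^6 - (63/128)x^5 + (27195/128)x^4 - (54285/128)x^3 + (81333/128)x^2 - (54201/128)x + 16257/128
image of x^8: -(3/32)x^7 + (21/64)x^6 + (10689/32)x^5 - (106995/128)x^4 + (53529/32)x^3 - (107079/64)x^2 + (32127/32)x - 64257/256
each image's coordinates form column j of the matrix

the matrix is [[0, 3/2, 3/4, 57/8, -177/16, 993/32, -3777/64, 16257/128, -64257/256]; [0, 0, -3/2, -9/8, 87/4, -1995/32, 5661/32, -54201/128, 32127/32]; [0, 0, 0, 9/8, 9/8, 1005/16, -11295/64, 81333/128, -107079/64]; [0, 0, 0, 0, -3/4, -15/16, 1875/16, -54285/128, 53529/32]; [0, 0, 0, 0, 0, 15/32, 45/64, 27195/128, -106995/128]; [0, 0, 0, 0, 0, 0, -9/32, -63/128, 10689/32]; [0, 0, 0, 0, 0, 0, 0, 21/128, 21/64]; [0, 0, 0, 0, 0, 0, 0, 0, -3/32]; [0, 0, 0, 0, 0, 0, 0, 0, 0]] (rows listed top to bottom)


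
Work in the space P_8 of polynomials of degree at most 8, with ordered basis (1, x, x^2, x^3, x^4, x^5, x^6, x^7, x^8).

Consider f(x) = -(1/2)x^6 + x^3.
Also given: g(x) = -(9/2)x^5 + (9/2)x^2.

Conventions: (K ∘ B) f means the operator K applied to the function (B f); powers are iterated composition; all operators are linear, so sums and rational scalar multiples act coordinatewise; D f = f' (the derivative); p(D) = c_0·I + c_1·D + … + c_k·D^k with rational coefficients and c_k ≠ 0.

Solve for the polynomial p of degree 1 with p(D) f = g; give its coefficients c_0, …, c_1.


D^0 f = -(1/2)x^6 + x^3
D^1 f = -3x^5 + 3x^2
matching coefficients of g against c_0 f + c_1 Df + … from the top degree down determines the c_i
solution: c_0 = 0, c_1 = 3/2

c_0 = 0, c_1 = 3/2


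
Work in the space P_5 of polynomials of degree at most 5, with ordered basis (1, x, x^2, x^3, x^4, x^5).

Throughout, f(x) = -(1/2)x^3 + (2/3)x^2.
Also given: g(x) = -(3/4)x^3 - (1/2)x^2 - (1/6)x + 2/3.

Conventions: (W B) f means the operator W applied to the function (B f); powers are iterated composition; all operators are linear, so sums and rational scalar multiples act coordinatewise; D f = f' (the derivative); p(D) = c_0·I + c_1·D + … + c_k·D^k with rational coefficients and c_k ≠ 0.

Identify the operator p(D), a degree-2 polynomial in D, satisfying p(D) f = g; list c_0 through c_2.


p(D) = (3/2)·I + D + (1/2)·D^2, i.e. c_0 = 3/2, c_1 = 1, c_2 = 1/2

D^0 f = -(1/2)x^3 + (2/3)x^2
D^1 f = -(3/2)x^2 + (4/3)x
D^2 f = -3x + 4/3
matching coefficients of g against c_0 f + c_1 Df + … from the top degree down determines the c_i
solution: c_0 = 3/2, c_1 = 1, c_2 = 1/2


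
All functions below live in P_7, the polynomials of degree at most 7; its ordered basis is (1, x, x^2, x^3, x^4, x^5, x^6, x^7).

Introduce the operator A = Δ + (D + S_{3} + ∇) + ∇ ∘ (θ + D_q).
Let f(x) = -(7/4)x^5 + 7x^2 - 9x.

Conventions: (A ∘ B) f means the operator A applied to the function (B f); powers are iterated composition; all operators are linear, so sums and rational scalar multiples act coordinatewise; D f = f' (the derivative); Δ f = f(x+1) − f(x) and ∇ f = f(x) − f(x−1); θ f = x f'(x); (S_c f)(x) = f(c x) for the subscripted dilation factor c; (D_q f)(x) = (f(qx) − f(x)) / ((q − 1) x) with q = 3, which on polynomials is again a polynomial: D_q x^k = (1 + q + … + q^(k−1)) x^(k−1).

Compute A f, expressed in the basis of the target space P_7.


Δ f = -(35/4)x^4 - (35/2)x^3 - (35/2)x^2 + (21/4)x - 15/4
D f = -(35/4)x^4 + 14x - 9
S_{3} f = -(1701/4)x^5 + 63x^2 - 27x
∇ f = -(35/4)x^4 + (35/2)x^3 - (35/2)x^2 + (91/4)x - 71/4
(D + S_{3} + ∇) f = -(1701/4)x^5 - (35/2)x^4 + (35/2)x^3 + (91/2)x^2 + (39/4)x - 107/4
θ f = -(35/4)x^5 + 14x^2 - 9x
D_q f = -(847/4)x^4 + 28x - 9
(θ + D_q) f = -(35/4)x^5 - (847/4)x^4 + 14x^2 + 19x - 9
∇ (θ + D_q) f = -(175/4)x^4 - (1519/2)x^3 + 1183x^2 - (3101/4)x + 208
(Δ + (D + S_{3} + ∇) + ∇ ∘ (θ + D_q)) f = -(1701/4)x^5 - 70x^4 - (1519/2)x^3 + 1211x^2 - (3041/4)x + 355/2

the result is g(x) = -(1701/4)x^5 - 70x^4 - (1519/2)x^3 + 1211x^2 - (3041/4)x + 355/2


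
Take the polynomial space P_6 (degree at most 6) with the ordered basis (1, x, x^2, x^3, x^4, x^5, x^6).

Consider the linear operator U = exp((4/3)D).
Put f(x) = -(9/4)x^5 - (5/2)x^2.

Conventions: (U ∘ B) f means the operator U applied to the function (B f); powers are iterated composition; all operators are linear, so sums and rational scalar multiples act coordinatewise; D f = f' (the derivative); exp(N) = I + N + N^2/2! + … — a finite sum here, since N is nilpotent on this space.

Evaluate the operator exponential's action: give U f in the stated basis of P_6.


order-1 term: -15x^4 - (20/3)x
order-2 term: -40x^3 - 40/9
order-3 term: -(160/3)x^2
order-4 term: -(320/9)x
order-5 term: -256/27
the series for exp((4/3)D) f terminates at order 5
exp((4/3)D) f = -(9/4)x^5 - 15x^4 - 40x^3 - (335/6)x^2 - (380/9)x - 376/27

the image equals g(x) = -(9/4)x^5 - 15x^4 - 40x^3 - (335/6)x^2 - (380/9)x - 376/27


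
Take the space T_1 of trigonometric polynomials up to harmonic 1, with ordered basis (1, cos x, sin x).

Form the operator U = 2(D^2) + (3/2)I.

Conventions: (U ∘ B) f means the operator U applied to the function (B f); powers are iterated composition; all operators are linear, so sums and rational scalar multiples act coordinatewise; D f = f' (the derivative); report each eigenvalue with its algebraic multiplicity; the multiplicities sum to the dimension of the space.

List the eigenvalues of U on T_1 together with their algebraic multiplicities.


image of 1: 3/2
image of cos x: -(1/2)cos x
image of sin x: -(1/2)sin x
the matrix is diagonal; its diagonal is (3/2, -1/2, -1/2)
for a triangular matrix the eigenvalues are the diagonal entries, with algebraic multiplicity their repetition count

λ = -1/2 (multiplicity 2), λ = 3/2 (multiplicity 1)


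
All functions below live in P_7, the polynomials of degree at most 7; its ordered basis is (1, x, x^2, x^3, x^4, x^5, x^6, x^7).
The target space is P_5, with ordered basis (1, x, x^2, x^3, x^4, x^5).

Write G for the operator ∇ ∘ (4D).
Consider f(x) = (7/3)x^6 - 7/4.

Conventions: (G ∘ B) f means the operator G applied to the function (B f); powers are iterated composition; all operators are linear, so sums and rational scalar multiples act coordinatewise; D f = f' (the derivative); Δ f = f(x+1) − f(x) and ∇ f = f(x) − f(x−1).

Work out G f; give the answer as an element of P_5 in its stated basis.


g(x) = 280x^4 - 560x^3 + 560x^2 - 280x + 56

D f = 14x^5
(4D) f = 56x^5
∇ (4D) f = 280x^4 - 560x^3 + 560x^2 - 280x + 56


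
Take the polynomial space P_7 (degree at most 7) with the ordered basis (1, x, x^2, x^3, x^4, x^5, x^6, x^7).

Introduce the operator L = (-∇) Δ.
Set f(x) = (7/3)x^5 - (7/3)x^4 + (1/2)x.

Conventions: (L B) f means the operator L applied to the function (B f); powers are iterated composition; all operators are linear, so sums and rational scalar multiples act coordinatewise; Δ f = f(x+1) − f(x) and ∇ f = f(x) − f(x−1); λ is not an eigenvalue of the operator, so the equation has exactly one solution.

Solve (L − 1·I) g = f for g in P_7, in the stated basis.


the image equals g(x) = -(7/3)x^5 + (7/3)x^4 + (140/3)x^3 - 28x^2 - (1543/6)x + 154/3

write g with unknown coordinates in the stated basis and equate coefficients in (L − 1·I) g = f
solving from the highest basis element down gives g = -(7/3)x^5 + (7/3)x^4 + (140/3)x^3 - 28x^2 - (1543/6)x + 154/3
check: L g = (140/3)x^3 - 28x^2 - (770/3)x + 154/3
so L g − 1·g = (7/3)x^5 - (7/3)x^4 + (1/2)x = f ✓


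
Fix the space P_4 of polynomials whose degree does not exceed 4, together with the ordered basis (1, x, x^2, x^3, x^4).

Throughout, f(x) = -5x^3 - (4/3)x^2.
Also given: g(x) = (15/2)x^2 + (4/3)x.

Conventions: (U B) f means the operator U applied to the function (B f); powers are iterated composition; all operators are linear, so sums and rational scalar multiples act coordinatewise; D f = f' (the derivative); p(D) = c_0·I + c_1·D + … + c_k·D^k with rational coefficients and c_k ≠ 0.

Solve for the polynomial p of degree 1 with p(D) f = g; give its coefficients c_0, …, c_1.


c_0 = 0, c_1 = -1/2

D^0 f = -5x^3 - (4/3)x^2
D^1 f = -15x^2 - (8/3)x
matching coefficients of g against c_0 f + c_1 Df + … from the top degree down determines the c_i
solution: c_0 = 0, c_1 = -1/2


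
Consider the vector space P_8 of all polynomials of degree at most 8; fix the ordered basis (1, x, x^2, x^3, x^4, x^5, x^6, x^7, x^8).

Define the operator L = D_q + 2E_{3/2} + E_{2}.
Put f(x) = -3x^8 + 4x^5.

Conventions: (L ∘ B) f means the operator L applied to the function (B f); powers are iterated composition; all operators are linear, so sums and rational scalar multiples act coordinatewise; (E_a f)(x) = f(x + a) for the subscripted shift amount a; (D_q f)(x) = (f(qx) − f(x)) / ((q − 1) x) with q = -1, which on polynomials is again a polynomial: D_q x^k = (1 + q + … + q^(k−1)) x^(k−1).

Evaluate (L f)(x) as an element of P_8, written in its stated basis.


D_q f = 4x^4
E_{3/2} f = -3x^8 - 36x^7 - 189x^6 - 563x^5 - (8265/8)x^4 - (4743/4)x^3 - (13149/16)x^2 - (4941/16)x - 11907/256
(2E_{3/2}) f = -6x^8 - 72x^7 - 378x^6 - 1126x^5 - (8265/4)x^4 - (4743/2)x^3 - (13149/8)x^2 - (4941/8)x - 11907/128
E_{2} f = -3x^8 - 48x^7 - 336x^6 - 1340x^5 - 3320x^4 - 5216x^3 - 5056x^2 - 2752x - 640
(D_q + 2E_{3/2} + E_{2}) f = -9x^8 - 120x^7 - 714x^6 - 2466x^5 - (21529/4)x^4 - (15175/2)x^3 - (53597/8)x^2 - (26957/8)x - 93827/128

the image equals g(x) = -9x^8 - 120x^7 - 714x^6 - 2466x^5 - (21529/4)x^4 - (15175/2)x^3 - (53597/8)x^2 - (26957/8)x - 93827/128


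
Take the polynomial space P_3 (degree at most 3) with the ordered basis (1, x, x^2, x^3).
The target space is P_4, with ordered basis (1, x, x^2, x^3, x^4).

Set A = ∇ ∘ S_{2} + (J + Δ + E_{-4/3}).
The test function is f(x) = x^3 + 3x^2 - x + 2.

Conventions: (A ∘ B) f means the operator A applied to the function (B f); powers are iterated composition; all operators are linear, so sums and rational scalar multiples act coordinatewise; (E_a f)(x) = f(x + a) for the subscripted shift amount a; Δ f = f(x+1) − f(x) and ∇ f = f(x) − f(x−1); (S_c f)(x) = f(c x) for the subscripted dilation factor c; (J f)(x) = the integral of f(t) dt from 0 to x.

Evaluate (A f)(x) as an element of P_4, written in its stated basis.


S_{2} f = 8x^3 + 12x^2 - 2x + 2
∇ S_{2} f = 24x^2 - 6
J f = (1/4)x^4 + x^3 - (1/2)x^2 + 2x
Δ f = 3x^2 + 9x + 3
E_{-4/3} f = x^3 - x^2 - (11/3)x + 170/27
(J + Δ + E_{-4/3}) f = (1/4)x^4 + 2x^3 + (3/2)x^2 + (22/3)x + 251/27
(∇ ∘ S_{2} + (J + Δ + E_{-4/3})) f = (1/4)x^4 + 2x^3 + (51/2)x^2 + (22/3)x + 89/27

the image equals g(x) = (1/4)x^4 + 2x^3 + (51/2)x^2 + (22/3)x + 89/27


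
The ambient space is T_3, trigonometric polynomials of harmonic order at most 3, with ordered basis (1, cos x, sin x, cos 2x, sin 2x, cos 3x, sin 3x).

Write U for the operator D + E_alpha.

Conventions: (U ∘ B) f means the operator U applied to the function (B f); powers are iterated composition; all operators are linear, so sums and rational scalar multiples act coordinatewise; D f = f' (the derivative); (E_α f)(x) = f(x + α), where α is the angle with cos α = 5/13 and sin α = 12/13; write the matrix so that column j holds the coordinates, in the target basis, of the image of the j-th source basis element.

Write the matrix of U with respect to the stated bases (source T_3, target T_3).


the matrix is [[1, 0, 0, 0, 0, 0, 0]; [0, 5/13, 25/13, 0, 0, 0, 0]; [0, -25/13, 5/13, 0, 0, 0, 0]; [0, 0, 0, -119/169, 458/169, 0, 0]; [0, 0, 0, -458/169, -119/169, 0, 0]; [0, 0, 0, 0, 0, -2035/2197, 5763/2197]; [0, 0, 0, 0, 0, -5763/2197, -2035/2197]] (rows listed top to bottom)

image of 1: 1
image of cos x: (5/13)cos x - (25/13)sin x
image of sin x: (25/13)cos x + (5/13)sin x
image of cos 2x: -(119/169)cos 2x - (458/169)sin 2x
image of sin 2x: (458/169)cos 2x - (119/169)sin 2x
image of cos 3x: -(2035/2197)cos 3x - (5763/2197)sin 3x
image of sin 3x: (5763/2197)cos 3x - (2035/2197)sin 3x
each image's coordinates form column j of the matrix


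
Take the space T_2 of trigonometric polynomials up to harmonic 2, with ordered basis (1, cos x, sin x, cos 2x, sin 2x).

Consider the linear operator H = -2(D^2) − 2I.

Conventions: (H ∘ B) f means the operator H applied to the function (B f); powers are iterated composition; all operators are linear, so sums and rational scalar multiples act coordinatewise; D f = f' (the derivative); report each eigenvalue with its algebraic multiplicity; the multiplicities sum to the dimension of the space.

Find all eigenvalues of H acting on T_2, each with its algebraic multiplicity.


λ = -2 (multiplicity 1), λ = 0 (multiplicity 2), λ = 6 (multiplicity 2)

image of 1: -2
image of cos x: 0
image of sin x: 0
image of cos 2x: 6cos 2x
image of sin 2x: 6sin 2x
the matrix is diagonal; its diagonal is (-2, 0, 0, 6, 6)
for a triangular matrix the eigenvalues are the diagonal entries, with algebraic multiplicity their repetition count


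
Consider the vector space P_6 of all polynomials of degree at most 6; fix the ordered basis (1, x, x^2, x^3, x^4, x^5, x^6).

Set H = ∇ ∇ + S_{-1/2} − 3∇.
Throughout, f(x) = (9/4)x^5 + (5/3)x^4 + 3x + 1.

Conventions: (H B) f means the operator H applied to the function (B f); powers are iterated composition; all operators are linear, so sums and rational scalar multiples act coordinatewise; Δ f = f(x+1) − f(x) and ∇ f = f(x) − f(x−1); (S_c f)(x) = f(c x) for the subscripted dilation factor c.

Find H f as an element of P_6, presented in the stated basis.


g(x) = -(9/128)x^5 - (1615/48)x^4 + (185/2)x^3 - (305/2)x^2 + (519/4)x - 647/12

∇ f = (45/4)x^4 - (95/6)x^3 + (25/2)x^2 - (55/12)x + 43/12
∇ ∇ f = 45x^3 - 115x^2 + (235/2)x - 265/6
S_{-1/2} f = -(9/128)x^5 + (5/48)x^4 - (3/2)x + 1
∇ f = (45/4)x^4 - (95/6)x^3 + (25/2)x^2 - (55/12)x + 43/12
(-3∇) f = -(135/4)x^4 + (95/2)x^3 - (75/2)x^2 + (55/4)x - 43/4
(∇ ∇ + S_{-1/2} − 3∇) f = -(9/128)x^5 - (1615/48)x^4 + (185/2)x^3 - (305/2)x^2 + (519/4)x - 647/12


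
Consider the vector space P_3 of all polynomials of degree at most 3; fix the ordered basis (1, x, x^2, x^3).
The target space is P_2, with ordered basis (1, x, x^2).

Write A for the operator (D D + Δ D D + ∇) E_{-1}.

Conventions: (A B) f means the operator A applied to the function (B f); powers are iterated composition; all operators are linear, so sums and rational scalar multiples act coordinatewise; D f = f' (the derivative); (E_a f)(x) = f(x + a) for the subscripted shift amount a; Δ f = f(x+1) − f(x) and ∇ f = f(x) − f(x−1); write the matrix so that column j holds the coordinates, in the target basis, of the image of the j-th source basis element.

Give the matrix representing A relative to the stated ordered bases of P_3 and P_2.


image of 1: 0
image of x: 1
image of x^2: 2x - 1
image of x^3: 3x^2 - 3x + 7
each image's coordinates form column j of the matrix

the matrix is [[0, 1, -1, 7]; [0, 0, 2, -3]; [0, 0, 0, 3]] (rows listed top to bottom)


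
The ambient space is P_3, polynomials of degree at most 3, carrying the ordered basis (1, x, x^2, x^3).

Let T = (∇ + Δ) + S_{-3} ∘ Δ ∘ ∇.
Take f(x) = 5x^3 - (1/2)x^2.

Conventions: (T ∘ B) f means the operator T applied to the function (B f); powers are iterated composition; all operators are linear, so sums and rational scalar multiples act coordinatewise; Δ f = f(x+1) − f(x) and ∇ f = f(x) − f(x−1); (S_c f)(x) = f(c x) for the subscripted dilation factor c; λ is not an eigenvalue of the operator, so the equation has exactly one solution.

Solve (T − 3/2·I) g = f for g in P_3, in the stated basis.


write g with unknown coordinates in the stated basis and equate coefficients in (T − 3/2·I) g = f
solving from the highest basis element down gives g = -(10/3)x^3 - 13x^2 + (16/3)x - 44/3
check: T g = -20x^2 + 8x - 22
so T g − 3/2·g = 5x^3 - (1/2)x^2 = f ✓

the image equals g(x) = -(10/3)x^3 - 13x^2 + (16/3)x - 44/3


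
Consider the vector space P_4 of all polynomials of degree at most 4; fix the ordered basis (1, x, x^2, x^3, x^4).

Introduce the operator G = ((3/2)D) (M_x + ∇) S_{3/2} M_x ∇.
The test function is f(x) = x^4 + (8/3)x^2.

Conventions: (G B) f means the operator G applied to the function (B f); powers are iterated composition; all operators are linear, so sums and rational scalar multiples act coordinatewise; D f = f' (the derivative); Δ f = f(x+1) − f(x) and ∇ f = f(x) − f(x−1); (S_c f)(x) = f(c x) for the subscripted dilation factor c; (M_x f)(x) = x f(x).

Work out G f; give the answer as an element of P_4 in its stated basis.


the result is g(x) = (1215/8)x^4 - (243/2)x^3 + 459x^2 - (2253/4)x + 2205/8

∇ f = 4x^3 - 6x^2 + (28/3)x - 11/3
M_x ∇ f = 4x^4 - 6x^3 + (28/3)x^2 - (11/3)x
S_{3/2} M_x ∇ f = (81/4)x^4 - (81/4)x^3 + 21x^2 - (11/2)x
M_x (S_{3/2} M_x ∇) f = (81/4)x^5 - (81/4)x^4 + 21x^3 - (11/2)x^2
∇ (S_{3/2} M_x ∇) f = 81x^3 - (729/4)x^2 + (735/4)x - 67
(M_x + ∇) (S_{3/2} M_x ∇) f = (81/4)x^5 - (81/4)x^4 + 102x^3 - (751/4)x^2 + (735/4)x - 67
D (M_x + ∇) (S_{3/2} M_x ∇) f = (405/4)x^4 - 81x^3 + 306x^2 - (751/2)x + 735/4
((3/2)D) (M_x + ∇) (S_{3/2} M_x ∇) f = (1215/8)x^4 - (243/2)x^3 + 459x^2 - (2253/4)x + 2205/8


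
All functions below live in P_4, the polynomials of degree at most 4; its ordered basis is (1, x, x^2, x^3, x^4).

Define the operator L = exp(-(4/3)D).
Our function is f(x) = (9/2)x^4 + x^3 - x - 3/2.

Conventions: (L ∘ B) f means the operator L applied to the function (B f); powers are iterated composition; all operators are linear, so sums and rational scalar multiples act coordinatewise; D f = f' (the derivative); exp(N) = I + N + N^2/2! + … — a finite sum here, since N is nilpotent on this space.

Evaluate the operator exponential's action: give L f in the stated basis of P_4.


order-1 term: -24x^3 - 4x^2 + 4/3
order-2 term: 48x^2 + (16/3)x
order-3 term: -(128/3)x - 64/27
order-4 term: 128/9
the series for exp(-(4/3)D) f terminates at order 4
exp(-(4/3)D) f = (9/2)x^4 - 23x^3 + 44x^2 - (115/3)x + 631/54

g(x) = (9/2)x^4 - 23x^3 + 44x^2 - (115/3)x + 631/54


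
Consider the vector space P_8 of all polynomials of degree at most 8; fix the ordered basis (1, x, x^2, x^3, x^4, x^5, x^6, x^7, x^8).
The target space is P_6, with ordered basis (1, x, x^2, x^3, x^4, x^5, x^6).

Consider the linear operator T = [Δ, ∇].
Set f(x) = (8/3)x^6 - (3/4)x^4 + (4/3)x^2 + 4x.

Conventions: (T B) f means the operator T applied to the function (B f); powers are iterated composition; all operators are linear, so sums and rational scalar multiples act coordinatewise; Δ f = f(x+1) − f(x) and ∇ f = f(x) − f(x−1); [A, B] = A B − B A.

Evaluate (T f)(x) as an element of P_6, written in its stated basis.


∇ f = 16x^5 - 40x^4 + (151/3)x^3 - (71/2)x^2 + (47/3)x + 3/4
Δ ∇ f = 80x^4 + 71x^2 + 13/2
Δ f = 16x^5 + 40x^4 + (151/3)x^3 + (71/2)x^2 + (47/3)x + 29/4
∇ Δ f = 80x^4 + 71x^2 + 13/2
[Δ, ∇] f = 0

the result is g(x) = 0


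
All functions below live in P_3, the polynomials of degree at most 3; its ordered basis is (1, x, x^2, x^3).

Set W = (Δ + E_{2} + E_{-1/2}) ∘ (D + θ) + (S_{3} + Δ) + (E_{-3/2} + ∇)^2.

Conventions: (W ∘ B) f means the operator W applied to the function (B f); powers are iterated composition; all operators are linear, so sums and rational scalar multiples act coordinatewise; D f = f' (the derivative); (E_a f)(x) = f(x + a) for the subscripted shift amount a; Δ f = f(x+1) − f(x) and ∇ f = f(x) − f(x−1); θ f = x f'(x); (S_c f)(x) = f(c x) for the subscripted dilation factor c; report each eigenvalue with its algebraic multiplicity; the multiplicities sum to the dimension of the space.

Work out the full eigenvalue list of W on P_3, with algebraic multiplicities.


λ = 2 (multiplicity 1), λ = 6 (multiplicity 1), λ = 14 (multiplicity 1), λ = 34 (multiplicity 1)

image of 1: 2
image of x: 6x + 9/2
image of x^2: 14x^2 + 14x + 39/2
image of x^3: 34x^3 + (57/2)x^2 + (297/4)x + 279/8
the matrix is upper triangular; its diagonal is (2, 6, 14, 34)
for a triangular matrix the eigenvalues are the diagonal entries, with algebraic multiplicity their repetition count


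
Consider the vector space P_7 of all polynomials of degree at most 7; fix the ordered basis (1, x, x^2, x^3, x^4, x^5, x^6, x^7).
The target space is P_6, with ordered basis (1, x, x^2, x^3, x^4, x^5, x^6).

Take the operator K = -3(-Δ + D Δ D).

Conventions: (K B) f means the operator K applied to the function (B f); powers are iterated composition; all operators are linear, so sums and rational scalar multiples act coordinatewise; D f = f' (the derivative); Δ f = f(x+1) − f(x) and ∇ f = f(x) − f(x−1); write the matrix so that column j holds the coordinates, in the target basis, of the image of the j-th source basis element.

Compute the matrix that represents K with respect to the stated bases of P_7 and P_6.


image of 1: 0
image of x: 3
image of x^2: 6x + 3
image of x^3: 9x^2 + 9x - 15
image of x^4: 12x^3 + 18x^2 - 60x - 33
image of x^5: 15x^4 + 30x^3 - 150x^2 - 165x - 57
image of x^6: 18x^5 + 45x^4 - 300x^3 - 495x^2 - 342x - 87
image of x^7: 21x^6 + 63x^5 - 525x^4 - 1155x^3 - 1197x^2 - 609x - 123
each image's coordinates form column j of the matrix

the matrix is [[0, 3, 3, -15, -33, -57, -87, -123]; [0, 0, 6, 9, -60, -165, -342, -609]; [0, 0, 0, 9, 18, -150, -495, -1197]; [0, 0, 0, 0, 12, 30, -300, -1155]; [0, 0, 0, 0, 0, 15, 45, -525]; [0, 0, 0, 0, 0, 0, 18, 63]; [0, 0, 0, 0, 0, 0, 0, 21]] (rows listed top to bottom)


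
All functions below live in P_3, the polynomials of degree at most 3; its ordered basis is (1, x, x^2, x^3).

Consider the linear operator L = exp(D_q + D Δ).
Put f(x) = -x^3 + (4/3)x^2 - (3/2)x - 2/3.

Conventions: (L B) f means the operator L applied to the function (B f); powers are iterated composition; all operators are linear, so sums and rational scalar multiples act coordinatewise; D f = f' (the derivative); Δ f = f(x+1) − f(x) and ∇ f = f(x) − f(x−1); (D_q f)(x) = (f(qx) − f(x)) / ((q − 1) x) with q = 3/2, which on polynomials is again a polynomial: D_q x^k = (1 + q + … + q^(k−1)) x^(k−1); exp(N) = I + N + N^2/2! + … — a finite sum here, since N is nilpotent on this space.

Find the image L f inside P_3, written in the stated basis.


the result is g(x) = -x^3 - (41/12)x^2 - (485/48)x - 169/16

order-1 term: -(19/4)x^2 - (8/3)x - 11/6
order-2 term: -(95/16)x - 73/12
order-3 term: -95/48
the series for exp(D_q + D Δ) f terminates at order 3
exp(D_q + D Δ) f = -x^3 - (41/12)x^2 - (485/48)x - 169/16


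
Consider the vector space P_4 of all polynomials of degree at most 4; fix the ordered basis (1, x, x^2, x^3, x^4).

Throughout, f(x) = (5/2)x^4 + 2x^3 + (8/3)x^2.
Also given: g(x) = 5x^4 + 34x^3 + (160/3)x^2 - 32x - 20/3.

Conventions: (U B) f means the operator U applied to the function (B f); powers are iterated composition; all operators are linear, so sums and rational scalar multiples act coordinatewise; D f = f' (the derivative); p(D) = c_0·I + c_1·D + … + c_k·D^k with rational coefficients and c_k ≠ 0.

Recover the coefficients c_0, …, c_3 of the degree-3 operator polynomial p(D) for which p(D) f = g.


c_0 = 2, c_1 = 3, c_2 = 1, c_3 = -1

D^0 f = (5/2)x^4 + 2x^3 + (8/3)x^2
D^1 f = 10x^3 + 6x^2 + (16/3)x
D^2 f = 30x^2 + 12x + 16/3
D^3 f = 60x + 12
matching coefficients of g against c_0 f + c_1 Df + … from the top degree down determines the c_i
solution: c_0 = 2, c_1 = 3, c_2 = 1, c_3 = -1


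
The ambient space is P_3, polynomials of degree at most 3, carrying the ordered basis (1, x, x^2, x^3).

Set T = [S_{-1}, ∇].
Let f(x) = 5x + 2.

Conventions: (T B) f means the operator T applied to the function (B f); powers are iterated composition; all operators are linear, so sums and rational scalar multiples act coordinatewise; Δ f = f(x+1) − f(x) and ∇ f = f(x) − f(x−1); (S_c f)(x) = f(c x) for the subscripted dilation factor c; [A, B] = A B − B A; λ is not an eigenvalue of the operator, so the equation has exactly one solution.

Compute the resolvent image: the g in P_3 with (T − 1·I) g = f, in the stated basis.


the result is g(x) = -5x - 12

write g with unknown coordinates in the stated basis and equate coefficients in (T − 1·I) g = f
solving from the highest basis element down gives g = -5x - 12
check: T g = -10
so T g − 1·g = 5x + 2 = f ✓


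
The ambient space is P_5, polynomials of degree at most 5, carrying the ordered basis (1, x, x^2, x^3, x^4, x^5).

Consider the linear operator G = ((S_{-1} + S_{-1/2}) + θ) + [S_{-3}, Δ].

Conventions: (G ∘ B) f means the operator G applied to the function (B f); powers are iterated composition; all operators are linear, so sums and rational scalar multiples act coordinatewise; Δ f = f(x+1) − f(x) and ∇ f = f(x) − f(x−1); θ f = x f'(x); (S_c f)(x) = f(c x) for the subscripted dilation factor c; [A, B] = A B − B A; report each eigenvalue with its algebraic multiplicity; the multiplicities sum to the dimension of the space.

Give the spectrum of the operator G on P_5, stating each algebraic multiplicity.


image of 1: 2
image of x: -(1/2)x + 4
image of x^2: (13/4)x^2 - 24x - 8
image of x^3: (15/8)x^3 + 108x^2 + 72x + 28
image of x^4: (81/16)x^4 - 432x^3 - 432x^2 - 336x - 80
image of x^5: (127/32)x^5 + 1620x^4 + 2160x^3 + 2520x^2 + 1200x + 244
the matrix is upper triangular; its diagonal is (2, -1/2, 13/4, 15/8, 81/16, 127/32)
for a triangular matrix the eigenvalues are the diagonal entries, with algebraic multiplicity their repetition count

λ = -1/2 (multiplicity 1), λ = 15/8 (multiplicity 1), λ = 2 (multiplicity 1), λ = 13/4 (multiplicity 1), λ = 127/32 (multiplicity 1), λ = 81/16 (multiplicity 1)


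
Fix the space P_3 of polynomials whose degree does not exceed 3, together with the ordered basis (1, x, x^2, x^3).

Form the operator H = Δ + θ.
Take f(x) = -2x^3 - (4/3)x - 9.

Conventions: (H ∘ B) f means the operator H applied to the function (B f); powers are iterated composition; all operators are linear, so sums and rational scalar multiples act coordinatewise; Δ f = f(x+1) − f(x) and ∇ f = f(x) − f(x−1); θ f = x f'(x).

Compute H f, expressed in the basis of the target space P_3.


Δ f = -6x^2 - 6x - 10/3
θ f = -6x^3 - (4/3)x
(Δ + θ) f = -6x^3 - 6x^2 - (22/3)x - 10/3

the image equals g(x) = -6x^3 - 6x^2 - (22/3)x - 10/3


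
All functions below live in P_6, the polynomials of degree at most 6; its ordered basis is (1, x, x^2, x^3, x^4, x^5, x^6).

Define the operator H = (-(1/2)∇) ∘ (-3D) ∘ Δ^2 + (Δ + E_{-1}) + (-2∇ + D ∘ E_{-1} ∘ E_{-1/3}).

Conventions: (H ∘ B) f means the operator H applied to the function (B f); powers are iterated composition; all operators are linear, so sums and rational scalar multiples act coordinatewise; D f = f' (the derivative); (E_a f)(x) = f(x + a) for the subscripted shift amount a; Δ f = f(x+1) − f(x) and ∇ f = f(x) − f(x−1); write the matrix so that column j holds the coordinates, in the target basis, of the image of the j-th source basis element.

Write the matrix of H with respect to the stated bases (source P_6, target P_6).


the matrix is [[1, -1, 4/3, 10/3, 824/27, 8408/81, 20146/81]; [0, 1, -2, 4, 40/3, 4120/27, 16816/27]; [0, 0, 1, -3, 8, 100/3, 4120/9]; [0, 0, 0, 1, -4, 40/3, 200/3]; [0, 0, 0, 0, 1, -5, 20]; [0, 0, 0, 0, 0, 1, -6]; [0, 0, 0, 0, 0, 0, 1]] (rows listed top to bottom)

image of 1: 1
image of x: x - 1
image of x^2: x^2 - 2x + 4/3
image of x^3: x^3 - 3x^2 + 4x + 10/3
image of x^4: x^4 - 4x^3 + 8x^2 + (40/3)x + 824/27
image of x^5: x^5 - 5x^4 + (40/3)x^3 + (100/3)x^2 + (4120/27)x + 8408/81
image of x^6: x^6 - 6x^5 + 20x^4 + (200/3)x^3 + (4120/9)x^2 + (16816/27)x + 20146/81
each image's coordinates form column j of the matrix


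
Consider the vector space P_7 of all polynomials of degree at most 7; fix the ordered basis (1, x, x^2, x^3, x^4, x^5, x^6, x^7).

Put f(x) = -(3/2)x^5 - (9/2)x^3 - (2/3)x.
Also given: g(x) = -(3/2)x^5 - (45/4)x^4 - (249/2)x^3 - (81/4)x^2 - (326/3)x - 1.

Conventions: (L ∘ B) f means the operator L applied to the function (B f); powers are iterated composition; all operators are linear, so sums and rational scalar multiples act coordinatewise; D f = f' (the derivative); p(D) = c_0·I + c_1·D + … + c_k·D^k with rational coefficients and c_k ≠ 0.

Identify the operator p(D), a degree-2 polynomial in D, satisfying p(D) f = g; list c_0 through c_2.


c_0 = 1, c_1 = 3/2, c_2 = 4

D^0 f = -(3/2)x^5 - (9/2)x^3 - (2/3)x
D^1 f = -(15/2)x^4 - (27/2)x^2 - 2/3
D^2 f = -30x^3 - 27x
matching coefficients of g against c_0 f + c_1 Df + … from the top degree down determines the c_i
solution: c_0 = 1, c_1 = 3/2, c_2 = 4


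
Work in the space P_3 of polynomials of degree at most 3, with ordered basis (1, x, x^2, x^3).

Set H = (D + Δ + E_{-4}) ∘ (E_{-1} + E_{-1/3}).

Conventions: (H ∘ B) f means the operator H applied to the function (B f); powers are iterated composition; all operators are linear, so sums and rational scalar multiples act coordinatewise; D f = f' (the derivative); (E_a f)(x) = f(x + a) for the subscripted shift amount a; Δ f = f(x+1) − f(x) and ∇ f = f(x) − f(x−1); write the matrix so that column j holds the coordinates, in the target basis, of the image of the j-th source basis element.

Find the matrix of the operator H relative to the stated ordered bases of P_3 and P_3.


the matrix is [[2, -16/3, 364/9, -5446/27]; [0, 2, -32/3, 364/3]; [0, 0, 2, -16]; [0, 0, 0, 2]] (rows listed top to bottom)

image of 1: 2
image of x: 2x - 16/3
image of x^2: 2x^2 - (32/3)x + 364/9
image of x^3: 2x^3 - 16x^2 + (364/3)x - 5446/27
each image's coordinates form column j of the matrix
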